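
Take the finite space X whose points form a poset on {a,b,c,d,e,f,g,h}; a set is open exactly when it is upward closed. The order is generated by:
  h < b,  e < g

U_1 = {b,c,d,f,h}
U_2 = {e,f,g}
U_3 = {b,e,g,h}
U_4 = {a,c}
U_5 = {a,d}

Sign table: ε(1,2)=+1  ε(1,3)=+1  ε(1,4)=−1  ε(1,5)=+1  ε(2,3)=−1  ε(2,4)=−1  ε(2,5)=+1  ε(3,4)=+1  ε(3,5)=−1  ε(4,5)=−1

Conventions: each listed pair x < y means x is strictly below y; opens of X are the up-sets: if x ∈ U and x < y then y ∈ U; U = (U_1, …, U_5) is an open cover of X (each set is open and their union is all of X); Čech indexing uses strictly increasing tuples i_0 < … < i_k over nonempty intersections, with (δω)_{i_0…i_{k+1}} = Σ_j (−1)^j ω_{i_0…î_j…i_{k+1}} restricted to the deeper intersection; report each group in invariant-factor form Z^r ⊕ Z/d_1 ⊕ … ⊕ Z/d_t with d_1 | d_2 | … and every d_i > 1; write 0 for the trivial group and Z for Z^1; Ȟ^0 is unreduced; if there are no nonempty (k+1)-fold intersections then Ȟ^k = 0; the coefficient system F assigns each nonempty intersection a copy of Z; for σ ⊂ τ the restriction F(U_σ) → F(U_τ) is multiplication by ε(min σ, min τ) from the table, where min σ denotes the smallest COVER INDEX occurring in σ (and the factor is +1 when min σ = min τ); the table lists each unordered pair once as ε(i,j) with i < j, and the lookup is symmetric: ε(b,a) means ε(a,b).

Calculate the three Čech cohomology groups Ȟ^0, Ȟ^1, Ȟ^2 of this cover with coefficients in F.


Ȟ^0 = 0, Ȟ^1 = Z ⊕ Z/2 and Ȟ^2 = 0

nonempty overlaps:
  U12={f} U13={b,h} U14={c} U15={d} U23={e,g} U45={a}
C dims 5,6; δ0: rk 5, SNF 1^4·2
degree 0: 5−5−0 = 0 → Ȟ^0 ≅ 0
degree 1: 6−0−5 = 1 plus torsion [2] → Ȟ^1 ≅ Z ⊕ Z/2
degree 2: 0−0−0 = 0 → Ȟ^2 ≅ 0


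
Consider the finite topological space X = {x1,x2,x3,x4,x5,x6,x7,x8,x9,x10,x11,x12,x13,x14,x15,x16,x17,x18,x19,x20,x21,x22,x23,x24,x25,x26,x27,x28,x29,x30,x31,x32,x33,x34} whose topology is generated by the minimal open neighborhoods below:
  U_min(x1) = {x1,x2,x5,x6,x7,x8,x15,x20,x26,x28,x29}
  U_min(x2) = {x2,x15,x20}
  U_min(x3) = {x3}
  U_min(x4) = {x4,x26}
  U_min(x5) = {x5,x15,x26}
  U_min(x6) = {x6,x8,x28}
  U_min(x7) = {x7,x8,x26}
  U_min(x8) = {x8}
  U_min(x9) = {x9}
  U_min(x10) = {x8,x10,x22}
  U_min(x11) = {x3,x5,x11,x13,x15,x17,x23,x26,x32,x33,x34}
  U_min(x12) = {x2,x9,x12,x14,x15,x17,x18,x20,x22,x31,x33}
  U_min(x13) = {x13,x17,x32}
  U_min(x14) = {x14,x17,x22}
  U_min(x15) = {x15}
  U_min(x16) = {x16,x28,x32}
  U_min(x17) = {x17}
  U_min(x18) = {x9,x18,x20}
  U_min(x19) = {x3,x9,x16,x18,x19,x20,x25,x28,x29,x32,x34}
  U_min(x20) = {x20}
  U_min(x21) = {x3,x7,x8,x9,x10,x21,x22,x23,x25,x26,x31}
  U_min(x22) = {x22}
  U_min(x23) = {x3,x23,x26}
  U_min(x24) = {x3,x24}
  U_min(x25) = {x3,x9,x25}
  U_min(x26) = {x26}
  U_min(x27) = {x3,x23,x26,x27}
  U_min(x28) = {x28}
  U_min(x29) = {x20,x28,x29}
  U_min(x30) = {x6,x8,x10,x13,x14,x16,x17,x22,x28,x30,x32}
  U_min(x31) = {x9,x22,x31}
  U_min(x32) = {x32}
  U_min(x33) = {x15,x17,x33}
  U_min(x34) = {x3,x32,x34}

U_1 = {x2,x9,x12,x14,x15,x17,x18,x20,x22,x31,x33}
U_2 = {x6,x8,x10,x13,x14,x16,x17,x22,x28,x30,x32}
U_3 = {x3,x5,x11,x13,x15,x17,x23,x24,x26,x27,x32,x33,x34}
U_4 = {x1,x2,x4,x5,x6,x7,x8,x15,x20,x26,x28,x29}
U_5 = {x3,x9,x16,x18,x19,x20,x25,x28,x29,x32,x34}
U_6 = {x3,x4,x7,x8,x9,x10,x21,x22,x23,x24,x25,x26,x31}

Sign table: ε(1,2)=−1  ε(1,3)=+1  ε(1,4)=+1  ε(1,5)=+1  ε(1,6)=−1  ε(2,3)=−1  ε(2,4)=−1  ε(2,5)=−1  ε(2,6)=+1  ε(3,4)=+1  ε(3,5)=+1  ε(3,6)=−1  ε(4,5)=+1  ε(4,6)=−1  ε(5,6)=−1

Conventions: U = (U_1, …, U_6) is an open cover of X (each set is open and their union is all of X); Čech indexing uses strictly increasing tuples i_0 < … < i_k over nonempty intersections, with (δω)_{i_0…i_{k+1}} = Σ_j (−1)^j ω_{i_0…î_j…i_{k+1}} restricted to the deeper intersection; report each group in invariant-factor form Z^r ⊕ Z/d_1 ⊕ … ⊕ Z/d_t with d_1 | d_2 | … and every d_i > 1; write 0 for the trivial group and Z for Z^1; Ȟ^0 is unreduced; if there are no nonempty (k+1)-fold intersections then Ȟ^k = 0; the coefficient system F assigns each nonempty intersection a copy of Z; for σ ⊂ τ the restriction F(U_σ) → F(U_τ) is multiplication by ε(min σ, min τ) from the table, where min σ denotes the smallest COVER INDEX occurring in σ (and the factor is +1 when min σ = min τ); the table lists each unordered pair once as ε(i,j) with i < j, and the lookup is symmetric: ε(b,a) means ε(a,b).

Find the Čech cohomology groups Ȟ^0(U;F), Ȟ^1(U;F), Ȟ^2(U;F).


Ȟ^0 ≅ Z, Ȟ^1 ≅ 0, Ȟ^2 ≅ Z/2

intersection data:
  U12={x14,x17,x22} U13={x15,x17,x33} U14={x2,x15,x20} U15={x9,x18,x20} U16={x9,x22,x31} U23={x13,x17,x32} U24={x6,x8,x28} U25={x16,x28,x32} U26={x8,x10,x22} U34={x5,x15,x26} U35={x3,x32,x34} U36={x3,x23,x24,x26} U45={x20,x28,x29} U46={x4,x7,x8,x26} U56={x3,x9,x25}
  U123={x17} U126={x22} U134={x15} U145={x20} U156={x9} U235={x32} U245={x28} U246={x8} U346={x26} U356={x3}
C dims 6,15,10; δ0: rk 5, SNF 1^5; δ1: rk 10, SNF 1^9·2
Ȟ^0 = (6 − 5) − 0 = 1, so Ȟ^0 ≅ Z
Ȟ^1 = (15 − 10) − 5 = 0, so Ȟ^1 ≅ 0
Ȟ^2 = (10 − 0) − 10 = 0 plus torsion [2], so Ȟ^2 ≅ Z/2


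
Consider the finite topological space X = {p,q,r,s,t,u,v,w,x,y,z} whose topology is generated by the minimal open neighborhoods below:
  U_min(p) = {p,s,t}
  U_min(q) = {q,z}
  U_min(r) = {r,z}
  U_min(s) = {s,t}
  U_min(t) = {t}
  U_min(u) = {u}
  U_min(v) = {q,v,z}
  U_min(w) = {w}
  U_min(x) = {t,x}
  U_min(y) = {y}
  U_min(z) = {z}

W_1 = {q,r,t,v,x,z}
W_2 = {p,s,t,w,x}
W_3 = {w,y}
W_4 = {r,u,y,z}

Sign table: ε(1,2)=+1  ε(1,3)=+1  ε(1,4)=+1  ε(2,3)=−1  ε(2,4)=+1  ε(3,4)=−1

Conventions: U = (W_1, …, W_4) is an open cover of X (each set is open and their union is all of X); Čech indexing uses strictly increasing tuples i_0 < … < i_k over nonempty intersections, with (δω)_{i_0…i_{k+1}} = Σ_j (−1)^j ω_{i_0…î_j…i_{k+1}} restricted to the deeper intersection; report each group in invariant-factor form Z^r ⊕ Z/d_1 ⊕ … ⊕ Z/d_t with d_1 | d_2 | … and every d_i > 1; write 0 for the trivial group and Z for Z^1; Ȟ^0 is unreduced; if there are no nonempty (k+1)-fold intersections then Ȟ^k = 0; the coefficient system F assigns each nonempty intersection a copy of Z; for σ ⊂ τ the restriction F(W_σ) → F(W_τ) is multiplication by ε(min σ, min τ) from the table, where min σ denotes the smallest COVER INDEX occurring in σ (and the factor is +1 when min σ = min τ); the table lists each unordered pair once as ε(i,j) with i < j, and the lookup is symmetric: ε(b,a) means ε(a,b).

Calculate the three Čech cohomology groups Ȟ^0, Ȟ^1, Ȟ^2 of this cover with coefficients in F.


Ȟ^0 ≅ Z,  Ȟ^1 ≅ Z,  Ȟ^2 ≅ 0

cover nerve:
  W12={t,x} W14={r,z} W23={w} W34={y}
C dims 4,4; δ0: rk 3, SNF 1^3
Ȟ^0: (4−3)−0=1 ⇒ Z
Ȟ^1: (4−0)−3=1 ⇒ Z
Ȟ^2: (0−0)−0=0 ⇒ 0


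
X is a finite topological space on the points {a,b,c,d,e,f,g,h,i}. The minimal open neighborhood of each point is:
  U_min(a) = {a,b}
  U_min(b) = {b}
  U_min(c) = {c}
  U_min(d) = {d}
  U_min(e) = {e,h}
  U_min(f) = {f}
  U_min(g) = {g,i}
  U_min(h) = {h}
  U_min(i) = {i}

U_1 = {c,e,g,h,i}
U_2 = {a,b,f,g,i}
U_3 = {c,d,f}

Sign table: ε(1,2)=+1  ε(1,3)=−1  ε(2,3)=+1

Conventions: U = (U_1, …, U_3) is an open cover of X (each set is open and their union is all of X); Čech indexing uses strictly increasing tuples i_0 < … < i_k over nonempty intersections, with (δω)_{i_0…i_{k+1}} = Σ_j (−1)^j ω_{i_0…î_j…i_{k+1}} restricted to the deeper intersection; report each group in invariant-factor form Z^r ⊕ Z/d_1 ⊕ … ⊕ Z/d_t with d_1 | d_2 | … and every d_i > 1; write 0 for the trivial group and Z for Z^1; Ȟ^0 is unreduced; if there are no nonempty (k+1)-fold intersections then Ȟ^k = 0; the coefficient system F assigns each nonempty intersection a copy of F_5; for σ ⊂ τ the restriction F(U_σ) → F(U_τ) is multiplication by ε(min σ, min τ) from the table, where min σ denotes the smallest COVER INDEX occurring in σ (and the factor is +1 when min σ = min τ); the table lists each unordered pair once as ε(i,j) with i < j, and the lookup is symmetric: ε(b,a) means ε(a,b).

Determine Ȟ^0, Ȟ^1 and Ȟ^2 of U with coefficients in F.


intersection data:
  U12={g,i} U13={c} U23={f}
C dims 3,3; δ0: rk_F5 3
Ȟ^0 = (3 − 3) − 0 = 0, so Ȟ^0 ≅ 0
Ȟ^1 = (3 − 0) − 3 = 0, so Ȟ^1 ≅ 0
Ȟ^2 = (0 − 0) − 0 = 0, so Ȟ^2 ≅ 0

Ȟ^0 ≅ 0; Ȟ^1 ≅ 0; Ȟ^2 ≅ 0


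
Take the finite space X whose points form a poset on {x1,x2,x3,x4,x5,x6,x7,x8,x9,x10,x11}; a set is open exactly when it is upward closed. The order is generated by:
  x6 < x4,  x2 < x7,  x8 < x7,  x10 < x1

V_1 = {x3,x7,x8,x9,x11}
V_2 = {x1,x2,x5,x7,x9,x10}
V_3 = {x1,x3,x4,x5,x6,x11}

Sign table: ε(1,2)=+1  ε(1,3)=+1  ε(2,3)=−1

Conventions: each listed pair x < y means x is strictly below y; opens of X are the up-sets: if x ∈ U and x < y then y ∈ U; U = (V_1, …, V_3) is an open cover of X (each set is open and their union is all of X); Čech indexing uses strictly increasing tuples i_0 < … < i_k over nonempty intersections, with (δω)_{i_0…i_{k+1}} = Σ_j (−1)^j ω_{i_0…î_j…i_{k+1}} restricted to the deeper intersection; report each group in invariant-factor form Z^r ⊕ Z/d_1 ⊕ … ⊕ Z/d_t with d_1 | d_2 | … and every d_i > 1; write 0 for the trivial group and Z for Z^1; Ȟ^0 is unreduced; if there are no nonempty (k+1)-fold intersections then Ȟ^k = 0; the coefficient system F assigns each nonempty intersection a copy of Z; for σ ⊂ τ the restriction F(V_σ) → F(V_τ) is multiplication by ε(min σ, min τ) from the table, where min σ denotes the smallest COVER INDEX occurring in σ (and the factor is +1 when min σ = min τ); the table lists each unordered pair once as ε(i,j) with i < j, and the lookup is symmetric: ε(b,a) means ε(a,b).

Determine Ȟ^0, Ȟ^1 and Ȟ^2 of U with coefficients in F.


Ȟ^0 = 0,  Ȟ^1 = Z/2,  Ȟ^2 = 0

nerve simplices:
  V12={x7,x9} V13={x3,x11} V23={x1,x5}
C dims 3,3; δ0: rk 3, SNF 1^2·2
degree 0: 3−3−0 = 0 → Ȟ^0 ≅ 0
degree 1: 3−0−3 = 0 plus torsion [2] → Ȟ^1 ≅ Z/2
degree 2: 0−0−0 = 0 → Ȟ^2 ≅ 0


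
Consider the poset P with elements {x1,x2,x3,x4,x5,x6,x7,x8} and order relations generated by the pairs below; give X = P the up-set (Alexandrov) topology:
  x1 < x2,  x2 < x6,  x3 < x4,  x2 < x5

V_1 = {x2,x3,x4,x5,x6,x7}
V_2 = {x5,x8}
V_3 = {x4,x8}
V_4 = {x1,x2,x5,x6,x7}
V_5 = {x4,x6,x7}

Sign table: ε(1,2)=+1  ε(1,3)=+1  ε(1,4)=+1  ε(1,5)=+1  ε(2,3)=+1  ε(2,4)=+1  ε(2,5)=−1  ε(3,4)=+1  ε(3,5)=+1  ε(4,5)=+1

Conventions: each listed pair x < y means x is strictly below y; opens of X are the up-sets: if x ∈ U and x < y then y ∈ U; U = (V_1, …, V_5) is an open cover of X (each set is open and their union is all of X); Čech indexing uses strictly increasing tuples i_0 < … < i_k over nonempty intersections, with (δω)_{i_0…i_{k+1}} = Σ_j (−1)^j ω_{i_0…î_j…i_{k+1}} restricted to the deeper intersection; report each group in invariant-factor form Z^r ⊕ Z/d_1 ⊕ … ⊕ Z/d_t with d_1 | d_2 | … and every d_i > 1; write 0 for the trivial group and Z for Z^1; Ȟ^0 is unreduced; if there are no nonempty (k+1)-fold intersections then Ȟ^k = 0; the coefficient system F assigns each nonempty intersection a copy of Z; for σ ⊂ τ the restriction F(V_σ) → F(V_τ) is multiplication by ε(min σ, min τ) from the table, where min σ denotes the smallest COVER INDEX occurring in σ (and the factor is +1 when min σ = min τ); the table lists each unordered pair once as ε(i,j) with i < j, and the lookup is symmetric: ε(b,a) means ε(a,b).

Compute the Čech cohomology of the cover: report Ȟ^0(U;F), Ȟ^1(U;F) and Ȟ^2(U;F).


nerve of the cover:
  V12={x5} V13={x4} V14={x2,x5,x6,x7} V15={x4,x6,x7} V23={x8} V24={x5} V35={x4} V45={x6,x7}
  V124={x5} V135={x4} V145={x6,x7}
C dims 5,8,3; δ0: rk 4, SNF 1^4; δ1: rk 3, SNF 1^3
Ȟ^0 = (5 − 4) − 0 = 1, so Ȟ^0 ≅ Z
Ȟ^1 = (8 − 3) − 4 = 1, so Ȟ^1 ≅ Z
Ȟ^2 = (3 − 0) − 3 = 0, so Ȟ^2 ≅ 0

Ȟ^0 ≅ Z, Ȟ^1 ≅ Z, Ȟ^2 ≅ 0


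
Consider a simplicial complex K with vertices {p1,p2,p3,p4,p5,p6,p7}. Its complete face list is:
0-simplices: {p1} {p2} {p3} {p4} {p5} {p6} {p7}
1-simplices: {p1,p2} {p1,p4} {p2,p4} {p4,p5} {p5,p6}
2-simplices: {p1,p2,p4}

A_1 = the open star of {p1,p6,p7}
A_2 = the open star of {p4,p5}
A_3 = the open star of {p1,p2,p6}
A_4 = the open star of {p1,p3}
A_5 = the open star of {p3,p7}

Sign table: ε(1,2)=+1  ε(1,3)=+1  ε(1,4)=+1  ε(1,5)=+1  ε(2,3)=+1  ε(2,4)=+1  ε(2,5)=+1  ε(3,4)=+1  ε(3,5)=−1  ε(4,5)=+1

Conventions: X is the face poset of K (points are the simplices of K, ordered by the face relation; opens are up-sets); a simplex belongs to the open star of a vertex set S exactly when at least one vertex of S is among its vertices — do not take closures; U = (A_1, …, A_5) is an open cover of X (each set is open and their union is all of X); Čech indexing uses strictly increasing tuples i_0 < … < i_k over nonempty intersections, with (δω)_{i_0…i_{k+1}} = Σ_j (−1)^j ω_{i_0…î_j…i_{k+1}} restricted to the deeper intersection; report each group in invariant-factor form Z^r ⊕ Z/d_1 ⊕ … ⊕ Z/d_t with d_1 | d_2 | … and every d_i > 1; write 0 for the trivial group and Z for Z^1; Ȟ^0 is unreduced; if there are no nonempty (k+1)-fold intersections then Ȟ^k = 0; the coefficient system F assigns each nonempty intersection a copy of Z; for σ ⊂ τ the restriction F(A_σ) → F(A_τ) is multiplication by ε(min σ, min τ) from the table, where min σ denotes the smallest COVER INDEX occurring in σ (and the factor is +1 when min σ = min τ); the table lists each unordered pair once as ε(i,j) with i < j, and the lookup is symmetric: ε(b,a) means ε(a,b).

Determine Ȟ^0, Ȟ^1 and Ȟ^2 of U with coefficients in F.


nerve of the cover:
  A1={{p1},{p6},{p7},{p1,p2},{p1,p4},{p5,p6},{p1,p2,p4}} A2={{p4},{p5},{p1,p4},{p2,p4},{p4,p5},{p5,p6},{p1,p2,p4}} A3={{p1},{p2},{p6},{p1,p2},{p1,p4},{p2,p4},{p5,p6},{p1,p2,p4}} A4={{p1},{p3},{p1,p2},{p1,p4},{p1,p2,p4}} A5={{p3},{p7}}
  A12={{p1,p4},{p5,p6},{p1,p2,p4}} A13={{p1},{p6},{p1,p2},{p1,p4},{p5,p6},{p1,p2,p4}} A14={{p1},{p1,p2},{p1,p4},{p1,p2,p4}} A15={{p7}} A23={{p1,p4},{p2,p4},{p5,p6},{p1,p2,p4}} A24={{p1,p4},{p1,p2,p4}} A34={{p1},{p1,p2},{p1,p4},{p1,p2,p4}} A45={{p3}}
  A123={{p1,p4},{p5,p6},{p1,p2,p4}} A124={{p1,p4},{p1,p2,p4}} A134={{p1},{p1,p2},{p1,p4},{p1,p2,p4}} A234={{p1,p4},{p1,p2,p4}}
  A1234={{p1,p4},{p1,p2,p4}}
C dims 5,8,4,1; δ0: rk 4, SNF 1^4; δ1: rk 3, SNF 1^3; δ2: rk 1, SNF 1^1
Ȟ^0 = (5 − 4) − 0 = 1, so Ȟ^0 ≅ Z
Ȟ^1 = (8 − 3) − 4 = 1, so Ȟ^1 ≅ Z
Ȟ^2 = (4 − 1) − 3 = 0, so Ȟ^2 ≅ 0

Ȟ^0 = Z, Ȟ^1 = Z and Ȟ^2 = 0


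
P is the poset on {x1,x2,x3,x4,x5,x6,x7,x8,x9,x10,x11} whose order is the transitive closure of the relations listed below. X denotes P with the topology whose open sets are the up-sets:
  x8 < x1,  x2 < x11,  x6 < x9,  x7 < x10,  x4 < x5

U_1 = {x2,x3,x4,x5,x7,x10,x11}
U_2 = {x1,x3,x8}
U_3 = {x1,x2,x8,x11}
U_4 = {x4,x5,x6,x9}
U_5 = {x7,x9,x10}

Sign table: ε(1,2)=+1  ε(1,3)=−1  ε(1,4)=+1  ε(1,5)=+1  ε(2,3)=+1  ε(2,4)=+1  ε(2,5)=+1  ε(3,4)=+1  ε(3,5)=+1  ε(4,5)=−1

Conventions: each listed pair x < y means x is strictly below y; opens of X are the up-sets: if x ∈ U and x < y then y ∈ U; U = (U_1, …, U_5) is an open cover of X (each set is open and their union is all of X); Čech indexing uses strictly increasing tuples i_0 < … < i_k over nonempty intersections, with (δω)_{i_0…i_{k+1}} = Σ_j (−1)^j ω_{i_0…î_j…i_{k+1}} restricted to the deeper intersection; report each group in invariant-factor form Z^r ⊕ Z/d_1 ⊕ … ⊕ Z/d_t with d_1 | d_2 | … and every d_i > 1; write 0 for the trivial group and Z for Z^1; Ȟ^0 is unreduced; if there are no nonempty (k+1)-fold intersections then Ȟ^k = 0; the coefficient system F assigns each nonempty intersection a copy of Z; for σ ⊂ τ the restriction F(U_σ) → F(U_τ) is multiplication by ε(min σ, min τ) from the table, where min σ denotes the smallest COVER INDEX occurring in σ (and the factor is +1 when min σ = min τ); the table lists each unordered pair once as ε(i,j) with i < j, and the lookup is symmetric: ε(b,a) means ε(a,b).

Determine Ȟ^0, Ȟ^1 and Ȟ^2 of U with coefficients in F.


nonempty overlaps:
  U12={x3} U13={x2,x11} U14={x4,x5} U15={x7,x10} U23={x1,x8} U45={x9}
C dims 5,6; δ0: rk 5, SNF 1^4·2
degree 0: 5−5−0 = 0 → Ȟ^0 ≅ 0
degree 1: 6−0−5 = 1 plus torsion [2] → Ȟ^1 ≅ Z ⊕ Z/2
degree 2: 0−0−0 = 0 → Ȟ^2 ≅ 0

Ȟ^0 = 0, Ȟ^1 = Z ⊕ Z/2, Ȟ^2 = 0


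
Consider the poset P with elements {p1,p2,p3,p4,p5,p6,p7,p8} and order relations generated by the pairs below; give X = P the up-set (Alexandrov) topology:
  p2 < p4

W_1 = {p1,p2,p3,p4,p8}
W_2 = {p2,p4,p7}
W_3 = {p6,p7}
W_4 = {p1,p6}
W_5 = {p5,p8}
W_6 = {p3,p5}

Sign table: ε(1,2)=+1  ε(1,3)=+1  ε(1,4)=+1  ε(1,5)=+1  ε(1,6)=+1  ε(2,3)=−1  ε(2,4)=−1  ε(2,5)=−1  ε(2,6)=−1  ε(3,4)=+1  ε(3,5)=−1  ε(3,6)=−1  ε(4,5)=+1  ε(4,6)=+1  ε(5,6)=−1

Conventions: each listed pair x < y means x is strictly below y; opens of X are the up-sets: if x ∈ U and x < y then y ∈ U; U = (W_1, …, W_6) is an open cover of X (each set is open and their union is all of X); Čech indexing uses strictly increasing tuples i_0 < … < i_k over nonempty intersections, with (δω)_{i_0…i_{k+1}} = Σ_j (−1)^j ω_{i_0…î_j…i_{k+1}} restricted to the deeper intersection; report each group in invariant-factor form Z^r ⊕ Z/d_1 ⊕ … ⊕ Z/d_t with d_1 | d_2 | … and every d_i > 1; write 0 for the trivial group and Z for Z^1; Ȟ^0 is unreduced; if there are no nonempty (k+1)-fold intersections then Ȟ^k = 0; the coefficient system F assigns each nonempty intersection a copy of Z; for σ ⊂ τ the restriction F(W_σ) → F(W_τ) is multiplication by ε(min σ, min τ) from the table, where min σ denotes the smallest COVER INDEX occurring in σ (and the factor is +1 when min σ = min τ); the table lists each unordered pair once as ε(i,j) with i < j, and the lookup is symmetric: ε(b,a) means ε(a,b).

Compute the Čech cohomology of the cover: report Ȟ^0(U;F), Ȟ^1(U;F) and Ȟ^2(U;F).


Ȟ^0 ≅ 0, Ȟ^1 ≅ Z ⊕ Z/2 and Ȟ^2 ≅ 0

nonempty intersections:
  W12={p2,p4} W14={p1} W15={p8} W16={p3} W23={p7} W34={p6} W56={p5}
C dims 6,7; δ0: rk 6, SNF 1^5·2
Ȟ^0: (6−6)−0=0 ⇒ 0
Ȟ^1: (7−0)−6=1 plus torsion [2] ⇒ Z ⊕ Z/2
Ȟ^2: (0−0)−0=0 ⇒ 0


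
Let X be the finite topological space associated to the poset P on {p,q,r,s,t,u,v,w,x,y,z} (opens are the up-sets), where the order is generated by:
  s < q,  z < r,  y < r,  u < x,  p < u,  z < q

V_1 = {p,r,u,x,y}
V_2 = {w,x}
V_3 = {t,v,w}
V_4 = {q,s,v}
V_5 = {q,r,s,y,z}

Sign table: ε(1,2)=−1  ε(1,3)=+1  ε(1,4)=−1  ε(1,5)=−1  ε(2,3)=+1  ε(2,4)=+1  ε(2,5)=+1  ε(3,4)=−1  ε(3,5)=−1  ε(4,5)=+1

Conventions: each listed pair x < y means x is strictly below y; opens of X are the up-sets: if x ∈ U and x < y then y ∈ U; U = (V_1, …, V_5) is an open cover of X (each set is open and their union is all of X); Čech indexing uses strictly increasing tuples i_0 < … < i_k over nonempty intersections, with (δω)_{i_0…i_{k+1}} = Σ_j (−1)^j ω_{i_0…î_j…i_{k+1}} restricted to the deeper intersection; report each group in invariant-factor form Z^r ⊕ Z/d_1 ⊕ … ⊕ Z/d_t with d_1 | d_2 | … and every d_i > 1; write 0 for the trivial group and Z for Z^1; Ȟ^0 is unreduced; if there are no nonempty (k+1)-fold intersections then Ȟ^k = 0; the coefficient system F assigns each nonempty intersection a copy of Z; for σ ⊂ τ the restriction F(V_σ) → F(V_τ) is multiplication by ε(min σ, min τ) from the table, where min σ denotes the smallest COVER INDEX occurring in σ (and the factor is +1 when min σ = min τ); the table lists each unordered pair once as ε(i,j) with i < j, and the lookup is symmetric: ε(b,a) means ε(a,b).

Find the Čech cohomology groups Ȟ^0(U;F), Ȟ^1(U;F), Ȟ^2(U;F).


nerve of the cover:
  V12={x} V15={r,y} V23={w} V34={v} V45={q,s}
C dims 5,5; δ0: rk 5, SNF 1^4·2
Ȟ^0 = (5 − 5) − 0 = 0, so Ȟ^0 ≅ 0
Ȟ^1 = (5 − 0) − 5 = 0 plus torsion [2], so Ȟ^1 ≅ Z/2
Ȟ^2 = (0 − 0) − 0 = 0, so Ȟ^2 ≅ 0

Ȟ^0(U;F) ≅ 0,  Ȟ^1(U;F) ≅ Z/2,  Ȟ^2(U;F) ≅ 0


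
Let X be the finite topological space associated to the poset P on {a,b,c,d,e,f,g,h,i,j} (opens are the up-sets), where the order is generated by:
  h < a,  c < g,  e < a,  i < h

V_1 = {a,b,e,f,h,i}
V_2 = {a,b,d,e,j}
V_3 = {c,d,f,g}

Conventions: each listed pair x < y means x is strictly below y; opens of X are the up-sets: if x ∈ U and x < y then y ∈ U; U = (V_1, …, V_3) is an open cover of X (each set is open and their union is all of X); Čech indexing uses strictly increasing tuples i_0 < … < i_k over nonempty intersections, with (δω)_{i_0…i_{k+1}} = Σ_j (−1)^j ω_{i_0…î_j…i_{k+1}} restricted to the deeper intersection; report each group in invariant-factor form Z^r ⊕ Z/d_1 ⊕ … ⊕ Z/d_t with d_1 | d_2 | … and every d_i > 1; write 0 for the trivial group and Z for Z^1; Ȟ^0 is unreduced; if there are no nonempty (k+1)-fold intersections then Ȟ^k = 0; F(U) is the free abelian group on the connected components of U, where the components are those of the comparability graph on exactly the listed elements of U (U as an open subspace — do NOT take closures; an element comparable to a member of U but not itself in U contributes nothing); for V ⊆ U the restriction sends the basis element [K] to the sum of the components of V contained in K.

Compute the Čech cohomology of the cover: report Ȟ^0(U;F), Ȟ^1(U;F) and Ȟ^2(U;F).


cover nerve:
  V12={a,b,e} V13={f} V23={d}
components per intersection:
  V1: {a,e,h,i} {b} {f}
  V2: {a,e} {b} {d} {j}
  V3: {c,g} {d} {f}
  V12: {a,e} {b}
  V13: {f}
  V23: {d}
C dims 10,4; δ0: rk 4, SNF 1^4
Ȟ^0: (10−4)−0=6 ⇒ Z^6
Ȟ^1: (4−0)−4=0 ⇒ 0
Ȟ^2: (0−0)−0=0 ⇒ 0

Ȟ^0 ≅ Z^6,  Ȟ^1 ≅ 0,  Ȟ^2 ≅ 0


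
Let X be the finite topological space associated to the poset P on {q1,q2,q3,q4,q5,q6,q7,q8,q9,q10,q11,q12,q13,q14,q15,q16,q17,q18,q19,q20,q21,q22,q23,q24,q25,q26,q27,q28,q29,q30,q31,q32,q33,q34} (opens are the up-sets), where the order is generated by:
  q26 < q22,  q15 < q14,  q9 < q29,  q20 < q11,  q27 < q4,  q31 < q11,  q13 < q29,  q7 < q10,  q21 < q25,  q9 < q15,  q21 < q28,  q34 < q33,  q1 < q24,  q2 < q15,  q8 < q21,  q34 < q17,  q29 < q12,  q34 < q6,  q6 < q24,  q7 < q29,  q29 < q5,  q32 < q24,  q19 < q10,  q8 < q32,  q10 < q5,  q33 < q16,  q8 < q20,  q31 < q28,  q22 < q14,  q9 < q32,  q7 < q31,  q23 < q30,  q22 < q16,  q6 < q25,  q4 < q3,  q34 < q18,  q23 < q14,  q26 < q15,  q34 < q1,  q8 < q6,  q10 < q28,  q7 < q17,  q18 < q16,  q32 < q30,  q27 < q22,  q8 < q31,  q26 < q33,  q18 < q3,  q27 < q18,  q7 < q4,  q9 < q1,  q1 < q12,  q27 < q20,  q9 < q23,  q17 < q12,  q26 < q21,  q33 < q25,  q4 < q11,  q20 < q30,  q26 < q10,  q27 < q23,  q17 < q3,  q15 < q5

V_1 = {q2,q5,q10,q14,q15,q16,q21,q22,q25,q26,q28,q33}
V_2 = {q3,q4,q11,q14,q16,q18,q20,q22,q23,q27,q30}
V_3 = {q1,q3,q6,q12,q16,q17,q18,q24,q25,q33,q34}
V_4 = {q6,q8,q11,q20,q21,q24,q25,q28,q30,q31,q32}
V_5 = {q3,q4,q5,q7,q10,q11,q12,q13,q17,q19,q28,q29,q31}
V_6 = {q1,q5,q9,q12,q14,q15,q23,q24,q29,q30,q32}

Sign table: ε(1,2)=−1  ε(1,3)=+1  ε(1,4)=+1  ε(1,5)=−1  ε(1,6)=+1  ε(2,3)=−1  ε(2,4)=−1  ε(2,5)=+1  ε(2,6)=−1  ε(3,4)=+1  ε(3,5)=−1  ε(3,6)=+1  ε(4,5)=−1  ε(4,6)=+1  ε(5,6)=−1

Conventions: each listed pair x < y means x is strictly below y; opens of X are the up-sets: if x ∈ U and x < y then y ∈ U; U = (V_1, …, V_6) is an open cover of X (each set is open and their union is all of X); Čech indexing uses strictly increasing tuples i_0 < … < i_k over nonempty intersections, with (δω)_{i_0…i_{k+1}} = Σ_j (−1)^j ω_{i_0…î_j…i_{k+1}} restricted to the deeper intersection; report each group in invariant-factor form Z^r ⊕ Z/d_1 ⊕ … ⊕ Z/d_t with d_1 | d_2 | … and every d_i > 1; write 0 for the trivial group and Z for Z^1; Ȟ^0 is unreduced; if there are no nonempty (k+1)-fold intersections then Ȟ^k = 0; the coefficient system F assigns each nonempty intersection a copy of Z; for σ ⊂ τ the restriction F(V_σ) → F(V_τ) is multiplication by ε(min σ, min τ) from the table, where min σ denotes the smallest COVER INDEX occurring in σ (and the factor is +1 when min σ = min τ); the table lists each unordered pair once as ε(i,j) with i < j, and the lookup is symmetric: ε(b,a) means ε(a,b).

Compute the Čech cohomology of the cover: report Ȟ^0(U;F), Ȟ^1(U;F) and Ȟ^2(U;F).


Ȟ^0 = Z, Ȟ^1 = 0 and Ȟ^2 = Z/2

nonempty overlaps:
  V12={q14,q16,q22} V13={q16,q25,q33} V14={q21,q25,q28} V15={q5,q10,q28} V16={q5,q14,q15} V23={q3,q16,q18} V24={q11,q20,q30} V25={q3,q4,q11} V26={q14,q23,q30} V34={q6,q24,q25} V35={q3,q12,q17} V36={q1,q12,q24} V45={q11,q28,q31} V46={q24,q30,q32} V56={q5,q12,q29}
  V123={q16} V126={q14} V134={q25} V145={q28} V156={q5} V235={q3} V245={q11} V246={q30} V346={q24} V356={q12}
C dims 6,15,10; δ0: rk 5, SNF 1^5; δ1: rk 10, SNF 1^9·2
degree 0: 6−5−0 = 1 → Ȟ^0 ≅ Z
degree 1: 15−10−5 = 0 → Ȟ^1 ≅ 0
degree 2: 10−0−10 = 0 plus torsion [2] → Ȟ^2 ≅ Z/2


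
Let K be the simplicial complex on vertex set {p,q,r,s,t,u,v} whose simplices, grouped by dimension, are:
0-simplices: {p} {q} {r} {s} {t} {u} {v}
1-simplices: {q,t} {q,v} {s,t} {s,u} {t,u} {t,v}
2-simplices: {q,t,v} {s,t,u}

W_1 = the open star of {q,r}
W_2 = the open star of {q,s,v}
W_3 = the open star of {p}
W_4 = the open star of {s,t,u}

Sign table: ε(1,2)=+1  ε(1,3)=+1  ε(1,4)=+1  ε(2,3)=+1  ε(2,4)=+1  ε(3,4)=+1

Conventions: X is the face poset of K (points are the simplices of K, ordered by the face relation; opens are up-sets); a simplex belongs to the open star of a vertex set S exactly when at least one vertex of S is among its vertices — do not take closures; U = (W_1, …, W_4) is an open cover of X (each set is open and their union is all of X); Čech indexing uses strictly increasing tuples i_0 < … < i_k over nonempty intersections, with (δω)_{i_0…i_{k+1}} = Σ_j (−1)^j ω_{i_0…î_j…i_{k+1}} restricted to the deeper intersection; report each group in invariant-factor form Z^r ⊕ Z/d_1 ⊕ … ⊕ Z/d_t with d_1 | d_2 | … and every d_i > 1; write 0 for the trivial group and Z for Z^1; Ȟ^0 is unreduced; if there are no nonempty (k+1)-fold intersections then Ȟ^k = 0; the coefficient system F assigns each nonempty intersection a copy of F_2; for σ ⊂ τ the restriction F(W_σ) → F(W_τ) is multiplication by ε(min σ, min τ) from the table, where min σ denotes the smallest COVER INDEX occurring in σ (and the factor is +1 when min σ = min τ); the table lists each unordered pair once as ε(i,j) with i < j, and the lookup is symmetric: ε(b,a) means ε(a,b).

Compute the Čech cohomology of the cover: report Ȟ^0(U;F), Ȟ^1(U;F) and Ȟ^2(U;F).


Ȟ^0 = Z/2 ⊕ Z/2; Ȟ^1 = 0; Ȟ^2 = 0

nonempty intersections:
  W1={{q},{r},{q,t},{q,v},{q,t,v}} W2={{q},{s},{v},{q,t},{q,v},{s,t},{s,u},{t,v},{q,t,v},{s,t,u}} W3={{p}} W4={{s},{t},{u},{q,t},{s,t},{s,u},{t,u},{t,v},{q,t,v},{s,t,u}}
  W12={{q},{q,t},{q,v},{q,t,v}} W14={{q,t},{q,t,v}} W24={{s},{q,t},{s,t},{s,u},{t,v},{q,t,v},{s,t,u}}
  W124={{q,t},{q,t,v}}
C dims 4,3,1; δ0: rk_F2 2; δ1: rk_F2 1
Ȟ^0: (4−2)−0=2 ⇒ Z/2 ⊕ Z/2
Ȟ^1: (3−1)−2=0 ⇒ 0
Ȟ^2: (1−0)−1=0 ⇒ 0


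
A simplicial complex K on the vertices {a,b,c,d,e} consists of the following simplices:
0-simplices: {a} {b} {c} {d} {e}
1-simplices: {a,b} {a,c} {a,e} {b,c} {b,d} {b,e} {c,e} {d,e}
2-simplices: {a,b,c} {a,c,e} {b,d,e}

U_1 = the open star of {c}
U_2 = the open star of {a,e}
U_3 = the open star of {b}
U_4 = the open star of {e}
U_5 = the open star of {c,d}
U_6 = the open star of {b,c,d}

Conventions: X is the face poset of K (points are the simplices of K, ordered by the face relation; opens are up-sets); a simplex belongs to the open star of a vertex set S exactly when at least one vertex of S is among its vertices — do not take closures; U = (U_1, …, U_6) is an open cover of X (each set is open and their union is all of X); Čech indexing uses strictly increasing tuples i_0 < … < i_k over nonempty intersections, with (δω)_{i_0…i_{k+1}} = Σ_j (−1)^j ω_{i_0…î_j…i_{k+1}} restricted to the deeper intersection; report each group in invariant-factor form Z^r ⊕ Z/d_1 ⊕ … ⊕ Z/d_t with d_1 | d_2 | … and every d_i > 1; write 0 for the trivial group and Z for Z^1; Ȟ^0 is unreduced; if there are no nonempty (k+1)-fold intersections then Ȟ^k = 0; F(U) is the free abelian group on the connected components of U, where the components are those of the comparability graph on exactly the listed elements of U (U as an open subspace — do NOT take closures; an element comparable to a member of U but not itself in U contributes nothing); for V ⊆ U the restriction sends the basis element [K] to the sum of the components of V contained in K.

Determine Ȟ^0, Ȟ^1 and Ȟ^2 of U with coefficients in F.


nonempty overlaps:
  U1={{c},{a,c},{b,c},{c,e},{a,b,c},{a,c,e}} U2={{a},{e},{a,b},{a,c},{a,e},{b,e},{c,e},{d,e},{a,b,c},{a,c,e},{b,d,e}} U3={{b},{a,b},{b,c},{b,d},{b,e},{a,b,c},{b,d,e}} U4={{e},{a,e},{b,e},{c,e},{d,e},{a,c,e},{b,d,e}} U5={{c},{d},{a,c},{b,c},{b,d},{c,e},{d,e},{a,b,c},{a,c,e},{b,d,e}} U6={{b},{c},{d},{a,b},{a,c},{b,c},{b,d},{b,e},{c,e},{d,e},{a,b,c},{a,c,e},{b,d,e}}
  U12={{a,c},{c,e},{a,b,c},{a,c,e}} U13={{b,c},{a,b,c}} U14={{c,e},{a,c,e}} U15={{c},{a,c},{b,c},{c,e},{a,b,c},{a,c,e}} U16={{c},{a,c},{b,c},{c,e},{a,b,c},{a,c,e}} U23={{a,b},{b,e},{a,b,c},{b,d,e}} U24={{e},{a,e},{b,e},{c,e},{d,e},{a,c,e},{b,d,e}} U25={{a,c},{c,e},{d,e},{a,b,c},{a,c,e},{b,d,e}} U26={{a,b},{a,c},{b,e},{c,e},{d,e},{a,b,c},{a,c,e},{b,d,e}} U34={{b,e},{b,d,e}} U35={{b,c},{b,d},{a,b,c},{b,d,e}} U36={{b},{a,b},{b,c},{b,d},{b,e},{a,b,c},{b,d,e}} U45={{c,e},{d,e},{a,c,e},{b,d,e}} U46={{b,e},{c,e},{d,e},{a,c,e},{b,d,e}} U56={{c},{d},{a,c},{b,c},{b,d},{c,e},{d,e},{a,b,c},{a,c,e},{b,d,e}}
  U123={{a,b,c}} U124={{c,e},{a,c,e}} U125={{a,c},{c,e},{a,b,c},{a,c,e}} U126={{a,c},{c,e},{a,b,c},{a,c,e}} U135={{b,c},{a,b,c}} U136={{b,c},{a,b,c}} U145={{c,e},{a,c,e}} U146={{c,e},{a,c,e}} U156={{c},{a,c},{b,c},{c,e},{a,b,c},{a,c,e}} U234={{b,e},{b,d,e}} U235={{a,b,c},{b,d,e}} U236={{a,b},{b,e},{a,b,c},{b,d,e}} U245={{c,e},{d,e},{a,c,e},{b,d,e}} U246={{b,e},{c,e},{d,e},{a,c,e},{b,d,e}} U256={{a,c},{c,e},{d,e},{a,b,c},{a,c,e},{b,d,e}} U345={{b,d,e}} U346={{b,e},{b,d,e}} U356={{b,c},{b,d},{a,b,c},{b,d,e}} U456={{c,e},{d,e},{a,c,e},{b,d,e}}
  U1235={{a,b,c}} U1236={{a,b,c}} U1245={{c,e},{a,c,e}} U1246={{c,e},{a,c,e}} U1256={{a,c},{c,e},{a,b,c},{a,c,e}} U1356={{b,c},{a,b,c}} U1456={{c,e},{a,c,e}} U2345={{b,d,e}} U2346={{b,e},{b,d,e}} U2356={{a,b,c},{b,d,e}} U2456={{c,e},{d,e},{a,c,e},{b,d,e}} U3456={{b,d,e}}
  U12356={{a,b,c}} U12456={{c,e},{a,c,e}} U23456={{b,d,e}}
components per intersection:
  U1: {{c},{a,c},{b,c},{c,e},{a,b,c},{a,c,e}}
  U2: {{a},{e},{a,b},{a,c},{a,e},{b,e},{c,e},{d,e},{a,b,c},{a,c,e},{b,d,e}}
  U3: {{b},{a,b},{b,c},{b,d},{b,e},{a,b,c},{b,d,e}}
  U4: {{e},{a,e},{b,e},{c,e},{d,e},{a,c,e},{b,d,e}}
  U5: {{c},{a,c},{b,c},{c,e},{a,b,c},{a,c,e}} {{d},{b,d},{d,e},{b,d,e}}
  U6: {{b},{c},{d},{a,b},{a,c},{b,c},{b,d},{b,e},{c,e},{d,e},{a,b,c},{a,c,e},{b,d,e}}
  U12: {{a,c},{c,e},{a,b,c},{a,c,e}}
  U13: {{b,c},{a,b,c}}
  U14: {{c,e},{a,c,e}}
  U15: {{c},{a,c},{b,c},{c,e},{a,b,c},{a,c,e}}
  U16: {{c},{a,c},{b,c},{c,e},{a,b,c},{a,c,e}}
  U23: {{a,b},{a,b,c}} {{b,e},{b,d,e}}
  U24: {{e},{a,e},{b,e},{c,e},{d,e},{a,c,e},{b,d,e}}
  U25: {{a,c},{c,e},{a,b,c},{a,c,e}} {{d,e},{b,d,e}}
  U26: {{a,b},{a,c},{c,e},{a,b,c},{a,c,e}} {{b,e},{d,e},{b,d,e}}
  U34: {{b,e},{b,d,e}}
  U35: {{b,c},{a,b,c}} {{b,d},{b,d,e}}
  U36: {{b},{a,b},{b,c},{b,d},{b,e},{a,b,c},{b,d,e}}
  U45: {{c,e},{a,c,e}} {{d,e},{b,d,e}}
  U46: {{b,e},{d,e},{b,d,e}} {{c,e},{a,c,e}}
  U56: {{c},{a,c},{b,c},{c,e},{a,b,c},{a,c,e}} {{d},{b,d},{d,e},{b,d,e}}
  U123: {{a,b,c}}
  U124: {{c,e},{a,c,e}}
  U125: {{a,c},{c,e},{a,b,c},{a,c,e}}
  U126: {{a,c},{c,e},{a,b,c},{a,c,e}}
  U135: {{b,c},{a,b,c}}
  U136: {{b,c},{a,b,c}}
  U145: {{c,e},{a,c,e}}
  U146: {{c,e},{a,c,e}}
  U156: {{c},{a,c},{b,c},{c,e},{a,b,c},{a,c,e}}
  U234: {{b,e},{b,d,e}}
  U235: {{a,b,c}} {{b,d,e}}
  U236: {{a,b},{a,b,c}} {{b,e},{b,d,e}}
  U245: {{c,e},{a,c,e}} {{d,e},{b,d,e}}
  U246: {{b,e},{d,e},{b,d,e}} {{c,e},{a,c,e}}
  U256: {{a,c},{c,e},{a,b,c},{a,c,e}} {{d,e},{b,d,e}}
  U345: {{b,d,e}}
  U346: {{b,e},{b,d,e}}
  U356: {{b,c},{a,b,c}} {{b,d},{b,d,e}}
  U456: {{c,e},{a,c,e}} {{d,e},{b,d,e}}
  U1235: {{a,b,c}}
  U1236: {{a,b,c}}
  U1245: {{c,e},{a,c,e}}
  U1246: {{c,e},{a,c,e}}
  U1256: {{a,c},{c,e},{a,b,c},{a,c,e}}
  U1356: {{b,c},{a,b,c}}
  U1456: {{c,e},{a,c,e}}
  U2345: {{b,d,e}}
  U2346: {{b,e},{b,d,e}}
  U2356: {{a,b,c}} {{b,d,e}}
  U2456: {{c,e},{a,c,e}} {{d,e},{b,d,e}}
  U3456: {{b,d,e}}
  U12356: {{a,b,c}}
  U12456: {{c,e},{a,c,e}}
  U23456: {{b,d,e}}
C dims 7,22,26,14; δ0: rk 6, SNF 1^6; δ1: rk 15, SNF 1^15; δ2: rk 11, SNF 1^11
degree 0: 7−6−0 = 1 → Ȟ^0 ≅ Z
degree 1: 22−15−6 = 1 → Ȟ^1 ≅ Z
degree 2: 26−11−15 = 0 → Ȟ^2 ≅ 0

Ȟ^0(U;F) ≅ Z,  Ȟ^1(U;F) ≅ Z,  Ȟ^2(U;F) ≅ 0


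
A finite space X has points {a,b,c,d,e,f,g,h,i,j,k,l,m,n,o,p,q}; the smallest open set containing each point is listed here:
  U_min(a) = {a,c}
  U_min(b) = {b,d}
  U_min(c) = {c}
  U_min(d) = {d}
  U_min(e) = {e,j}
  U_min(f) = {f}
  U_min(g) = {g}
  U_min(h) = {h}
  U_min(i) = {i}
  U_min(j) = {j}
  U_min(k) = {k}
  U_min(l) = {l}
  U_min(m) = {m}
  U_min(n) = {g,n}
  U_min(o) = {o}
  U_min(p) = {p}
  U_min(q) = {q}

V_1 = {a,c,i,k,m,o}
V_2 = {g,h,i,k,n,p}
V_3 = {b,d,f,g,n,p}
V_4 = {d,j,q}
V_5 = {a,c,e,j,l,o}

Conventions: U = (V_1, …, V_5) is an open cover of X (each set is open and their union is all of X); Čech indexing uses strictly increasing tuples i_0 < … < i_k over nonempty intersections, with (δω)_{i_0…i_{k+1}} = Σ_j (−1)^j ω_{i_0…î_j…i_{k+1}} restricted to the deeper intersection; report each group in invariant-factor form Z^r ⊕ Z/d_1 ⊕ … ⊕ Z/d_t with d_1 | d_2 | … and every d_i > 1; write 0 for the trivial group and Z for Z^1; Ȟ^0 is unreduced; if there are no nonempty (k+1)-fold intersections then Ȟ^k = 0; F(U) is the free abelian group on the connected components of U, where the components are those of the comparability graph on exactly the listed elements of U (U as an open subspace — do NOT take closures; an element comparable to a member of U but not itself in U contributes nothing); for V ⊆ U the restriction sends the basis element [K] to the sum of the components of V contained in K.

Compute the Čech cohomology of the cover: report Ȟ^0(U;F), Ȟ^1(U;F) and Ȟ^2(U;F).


Ȟ^0 ≅ Z^13, Ȟ^1 ≅ 0, Ȟ^2 ≅ 0

nonempty intersections:
  V12={i,k} V15={a,c,o} V23={g,n,p} V34={d} V45={j}
components per intersection:
  V1: {a,c} {i} {k} {m} {o}
  V2: {g,n} {h} {i} {k} {p}
  V3: {b,d} {f} {g,n} {p}
  V4: {d} {j} {q}
  V5: {a,c} {e,j} {l} {o}
  V12: {i} {k}
  V15: {a,c} {o}
  V23: {g,n} {p}
  V34: {d}
  V45: {j}
C dims 21,8; δ0: rk 8, SNF 1^8
Ȟ^0: (21−8)−0=13 ⇒ Z^13
Ȟ^1: (8−0)−8=0 ⇒ 0
Ȟ^2: (0−0)−0=0 ⇒ 0


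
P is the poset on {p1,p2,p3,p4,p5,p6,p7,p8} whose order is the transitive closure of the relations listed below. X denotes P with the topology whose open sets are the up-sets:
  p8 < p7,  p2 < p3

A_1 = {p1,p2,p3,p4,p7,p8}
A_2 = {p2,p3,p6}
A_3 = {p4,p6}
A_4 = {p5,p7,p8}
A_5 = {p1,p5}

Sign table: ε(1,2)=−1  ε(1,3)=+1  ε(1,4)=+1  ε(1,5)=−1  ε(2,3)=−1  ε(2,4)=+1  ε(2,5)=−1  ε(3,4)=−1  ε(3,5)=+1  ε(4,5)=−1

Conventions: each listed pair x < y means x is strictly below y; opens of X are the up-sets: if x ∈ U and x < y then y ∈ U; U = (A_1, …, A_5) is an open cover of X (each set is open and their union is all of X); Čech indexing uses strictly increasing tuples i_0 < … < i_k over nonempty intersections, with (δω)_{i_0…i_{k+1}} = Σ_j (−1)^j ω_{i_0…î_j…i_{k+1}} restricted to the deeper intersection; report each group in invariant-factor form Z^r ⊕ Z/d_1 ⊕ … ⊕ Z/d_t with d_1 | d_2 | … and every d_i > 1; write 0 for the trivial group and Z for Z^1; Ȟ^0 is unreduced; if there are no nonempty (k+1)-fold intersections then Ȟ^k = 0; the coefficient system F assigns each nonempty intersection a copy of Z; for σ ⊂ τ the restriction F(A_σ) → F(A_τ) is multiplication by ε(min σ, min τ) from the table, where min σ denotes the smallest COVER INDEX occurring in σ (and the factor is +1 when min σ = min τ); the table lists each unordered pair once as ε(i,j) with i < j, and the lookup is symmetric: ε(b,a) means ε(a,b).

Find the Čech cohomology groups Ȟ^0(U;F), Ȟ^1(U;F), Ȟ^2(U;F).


nerve simplices:
  A12={p2,p3} A13={p4} A14={p7,p8} A15={p1} A23={p6} A45={p5}
C dims 5,6; δ0: rk 4, SNF 1^4
degree 0: 5−4−0 = 1 → Ȟ^0 ≅ Z
degree 1: 6−0−4 = 2 → Ȟ^1 ≅ Z^2
degree 2: 0−0−0 = 0 → Ȟ^2 ≅ 0

Ȟ^0 = Z, Ȟ^1 = Z^2, Ȟ^2 = 0


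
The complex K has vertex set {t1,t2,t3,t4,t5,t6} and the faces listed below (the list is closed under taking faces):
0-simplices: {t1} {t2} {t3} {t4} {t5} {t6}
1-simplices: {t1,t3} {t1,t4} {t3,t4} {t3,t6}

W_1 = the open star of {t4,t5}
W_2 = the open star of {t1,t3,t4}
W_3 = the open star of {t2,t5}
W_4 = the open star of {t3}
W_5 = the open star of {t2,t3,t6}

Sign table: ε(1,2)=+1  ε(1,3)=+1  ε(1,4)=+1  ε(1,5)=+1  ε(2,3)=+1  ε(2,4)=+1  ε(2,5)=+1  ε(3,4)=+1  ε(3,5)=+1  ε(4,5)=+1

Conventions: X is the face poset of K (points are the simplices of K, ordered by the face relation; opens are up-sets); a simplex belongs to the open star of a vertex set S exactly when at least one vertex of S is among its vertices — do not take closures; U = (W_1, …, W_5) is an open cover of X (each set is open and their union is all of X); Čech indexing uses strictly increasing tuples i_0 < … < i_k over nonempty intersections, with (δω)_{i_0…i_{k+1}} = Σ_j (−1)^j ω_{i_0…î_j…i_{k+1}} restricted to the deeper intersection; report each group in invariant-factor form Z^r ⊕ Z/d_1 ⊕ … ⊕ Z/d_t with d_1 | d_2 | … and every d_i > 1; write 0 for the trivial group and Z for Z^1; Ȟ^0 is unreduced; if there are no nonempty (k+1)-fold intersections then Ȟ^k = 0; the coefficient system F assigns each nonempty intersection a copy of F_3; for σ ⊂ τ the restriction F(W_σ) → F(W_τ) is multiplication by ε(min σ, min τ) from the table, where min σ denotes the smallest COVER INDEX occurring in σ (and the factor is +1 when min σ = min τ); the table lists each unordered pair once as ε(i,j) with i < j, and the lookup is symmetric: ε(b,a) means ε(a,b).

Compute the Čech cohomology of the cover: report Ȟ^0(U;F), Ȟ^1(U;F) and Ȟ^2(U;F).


nerve of the cover:
  W1={{t4},{t5},{t1,t4},{t3,t4}} W2={{t1},{t3},{t4},{t1,t3},{t1,t4},{t3,t4},{t3,t6}} W3={{t2},{t5}} W4={{t3},{t1,t3},{t3,t4},{t3,t6}} W5={{t2},{t3},{t6},{t1,t3},{t3,t4},{t3,t6}}
  W12={{t4},{t1,t4},{t3,t4}} W13={{t5}} W14={{t3,t4}} W15={{t3,t4}} W24={{t3},{t1,t3},{t3,t4},{t3,t6}} W25={{t3},{t1,t3},{t3,t4},{t3,t6}} W35={{t2}} W45={{t3},{t1,t3},{t3,t4},{t3,t6}}
  W124={{t3,t4}} W125={{t3,t4}} W145={{t3,t4}} W245={{t3},{t1,t3},{t3,t4},{t3,t6}}
  W1245={{t3,t4}}
C dims 5,8,4,1; δ0: rk_F3 4; δ1: rk_F3 3; δ2: rk_F3 1
Ȟ^0 = (5 − 4) − 0 = 1, so Ȟ^0 ≅ Z/3
Ȟ^1 = (8 − 3) − 4 = 1, so Ȟ^1 ≅ Z/3
Ȟ^2 = (4 − 1) − 3 = 0, so Ȟ^2 ≅ 0

Ȟ^0(U;F) ≅ Z/3,  Ȟ^1(U;F) ≅ Z/3,  Ȟ^2(U;F) ≅ 0


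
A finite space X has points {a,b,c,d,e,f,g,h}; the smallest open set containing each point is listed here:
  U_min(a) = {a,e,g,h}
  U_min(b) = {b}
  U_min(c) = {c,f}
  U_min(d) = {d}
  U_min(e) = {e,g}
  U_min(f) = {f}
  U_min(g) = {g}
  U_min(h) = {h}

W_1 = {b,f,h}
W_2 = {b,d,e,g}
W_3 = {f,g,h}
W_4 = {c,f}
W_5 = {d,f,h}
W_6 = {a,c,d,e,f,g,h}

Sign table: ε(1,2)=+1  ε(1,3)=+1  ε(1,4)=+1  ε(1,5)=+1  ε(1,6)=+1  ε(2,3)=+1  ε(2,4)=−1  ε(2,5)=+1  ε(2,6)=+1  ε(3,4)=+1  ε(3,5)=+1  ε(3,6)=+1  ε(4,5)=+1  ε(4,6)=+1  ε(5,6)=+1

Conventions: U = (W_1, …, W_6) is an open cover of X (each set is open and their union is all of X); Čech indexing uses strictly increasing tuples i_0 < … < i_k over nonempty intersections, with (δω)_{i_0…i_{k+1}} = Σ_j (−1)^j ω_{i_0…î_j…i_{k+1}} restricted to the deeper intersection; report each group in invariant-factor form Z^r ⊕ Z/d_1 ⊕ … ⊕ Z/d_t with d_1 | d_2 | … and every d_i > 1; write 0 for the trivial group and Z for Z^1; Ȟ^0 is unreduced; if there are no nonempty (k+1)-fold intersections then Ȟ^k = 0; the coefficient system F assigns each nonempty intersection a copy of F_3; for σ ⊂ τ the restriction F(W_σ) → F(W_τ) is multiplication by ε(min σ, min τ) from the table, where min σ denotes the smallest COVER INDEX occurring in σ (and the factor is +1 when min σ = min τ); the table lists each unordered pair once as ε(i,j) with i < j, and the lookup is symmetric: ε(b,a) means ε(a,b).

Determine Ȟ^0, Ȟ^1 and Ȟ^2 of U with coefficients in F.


Ȟ^0(U;F) ≅ Z/3; Ȟ^1(U;F) ≅ Z/3; Ȟ^2(U;F) ≅ 0

cover nerve:
  W12={b} W13={f,h} W14={f} W15={f,h} W16={f,h} W23={g} W25={d} W26={d,e,g} W34={f} W35={f,h} W36={f,g,h} W45={f} W46={c,f} W56={d,f,h}
  W134={f} W135={f,h} W136={f,h} W145={f} W146={f} W156={f,h} W236={g} W256={d} W345={f} W346={f} W356={f,h} W456={f}
  W1345={f} W1346={f} W1356={f,h} W1456={f} W3456={f}
  W13456={f}
C dims 6,14,12,5; δ0: rk_F3 5; δ1: rk_F3 8; δ2: rk_F3 4
Ȟ^0: (6−5)−0=1 ⇒ Z/3
Ȟ^1: (14−8)−5=1 ⇒ Z/3
Ȟ^2: (12−4)−8=0 ⇒ 0
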